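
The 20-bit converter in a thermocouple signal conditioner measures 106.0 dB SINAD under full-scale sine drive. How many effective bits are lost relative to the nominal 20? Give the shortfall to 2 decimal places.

N_eff = (106.0 − 1.76)/6.02 = 17.3156 bits.
20 − 17.3156 = 2.68 bits below nominal.

2.68 bits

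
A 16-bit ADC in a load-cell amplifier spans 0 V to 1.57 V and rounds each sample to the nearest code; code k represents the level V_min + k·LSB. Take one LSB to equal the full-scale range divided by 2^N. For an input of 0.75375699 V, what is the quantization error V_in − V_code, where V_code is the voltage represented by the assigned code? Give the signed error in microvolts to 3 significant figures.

V_FS = 1.57 V. LSB = 1.57 V / 2^16 ≈ 23.96 µV.
(V_in − V_min)/LSB = (0.75375699 − (0)) × 65536/1.57 = 31463.8332 → nearest code k = 31464.
V_code = V_min + k × range/2^16 = 0 + 31464 × 1.57/65536 = 0.75376098633 V.
V_in − V_code = 0.75375699 − (0.75376098633) = −4.00 µV.

−4.00 µV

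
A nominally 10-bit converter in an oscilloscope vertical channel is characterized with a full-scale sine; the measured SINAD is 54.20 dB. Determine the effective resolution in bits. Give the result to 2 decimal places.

8.71 bits

ENOB = (SINAD − 1.76) / 6.02 = (54.20 − 1.76) / 6.02 = 52.44 / 6.02 = 8.7110.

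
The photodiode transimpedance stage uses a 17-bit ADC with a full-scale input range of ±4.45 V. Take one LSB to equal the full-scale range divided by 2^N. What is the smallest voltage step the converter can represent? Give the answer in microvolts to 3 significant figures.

67.9 µV

Range = 4.45 − (-4.45) = 8.9 V.
There are 2^17 = 131072 steps.
One LSB is 8.9 V / 131072 = 67.9 µV.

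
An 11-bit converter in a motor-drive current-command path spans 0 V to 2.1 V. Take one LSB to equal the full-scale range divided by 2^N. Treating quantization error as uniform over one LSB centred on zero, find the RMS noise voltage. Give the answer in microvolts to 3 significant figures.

296 µV

Span = 2.1 V.
Step size = 2.1/2048 V = 1.0254 mV.
V_rms = LSB/√12 = 1.0254 mV / √12 = 296 µV.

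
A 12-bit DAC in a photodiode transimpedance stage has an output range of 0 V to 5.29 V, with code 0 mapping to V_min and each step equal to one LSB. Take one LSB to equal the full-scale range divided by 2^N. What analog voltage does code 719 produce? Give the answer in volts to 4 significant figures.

V_FS = 5.29 V. LSB = 5.29 V / 2^12.
V_out = V_min + code × LSB = 0 V + 719 × 5.29 V / 4096
      = 0 + 0.928591 = 0.928591 V.

0.9286 V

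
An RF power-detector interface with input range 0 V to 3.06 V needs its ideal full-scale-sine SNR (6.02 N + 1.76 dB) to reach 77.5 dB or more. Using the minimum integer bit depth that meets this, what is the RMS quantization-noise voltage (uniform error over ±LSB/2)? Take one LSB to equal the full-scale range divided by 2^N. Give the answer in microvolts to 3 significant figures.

108 µV

Span = 3.06 V.
N ≥ (77.5 − 1.76)/6.02 = 12.581 → N_min = 13.
LSB = 3.06 V ÷ 2^13 = 3.06/8192 V = 373.54 µV.
V_rms = LSB/√12 = 108 µV.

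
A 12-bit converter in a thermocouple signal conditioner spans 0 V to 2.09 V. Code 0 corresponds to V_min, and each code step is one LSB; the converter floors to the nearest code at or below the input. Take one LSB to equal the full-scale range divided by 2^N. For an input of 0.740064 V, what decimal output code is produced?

Full-scale range = 2.09 V. LSB = 2.09 V / 2^12 ≈ 0.5103 mV.
V_in − V_min = 0.740064 − (0) = 0.740064 V.
Divide by LSB: 0.740064 × 4096/2.09 = 1450.3838.
Truncating gives code 1450.

1450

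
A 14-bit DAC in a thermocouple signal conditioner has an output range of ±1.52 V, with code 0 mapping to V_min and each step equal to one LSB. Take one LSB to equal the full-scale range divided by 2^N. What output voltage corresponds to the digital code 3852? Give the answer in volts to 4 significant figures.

The full-scale span is 1.52 − (-1.52) = 3.04 V. LSB = 3.04 V / 2^14.
V_out = V_min + code × LSB = -1.52 V + 3852 × 3.04 V / 16384
      = -1.52 V + 0.714727 V = -0.805273 V.

-0.8053 V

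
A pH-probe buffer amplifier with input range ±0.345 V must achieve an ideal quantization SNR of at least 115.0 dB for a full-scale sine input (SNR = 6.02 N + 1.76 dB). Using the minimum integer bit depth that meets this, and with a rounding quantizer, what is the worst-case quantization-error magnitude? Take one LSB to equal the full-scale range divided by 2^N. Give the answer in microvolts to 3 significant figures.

0.658 µV

The full-scale span is 0.345 − (-0.345) = 0.69 V.
6.02 N + 1.76 ≥ 115.0 gives N ≥ 18.811, so the minimum integer is 19.
LSB = 0.69 V ÷ 2^19 = 0.69/524288 V = 1.3161 µV.
|e|_max = LSB/2 = 0.658 µV.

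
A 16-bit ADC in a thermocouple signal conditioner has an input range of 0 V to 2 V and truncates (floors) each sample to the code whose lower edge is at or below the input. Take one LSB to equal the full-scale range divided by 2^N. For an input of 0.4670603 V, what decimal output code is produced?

V_FS = 2 V. LSB = 2 V / 2^16 ≈ 30.52 µV.
V_in − V_min = 0.4670603 − (0) = 0.4670603 V.
Divide by LSB: 0.4670603 × 65536/2 = 15304.6319.
Truncating gives code 15304.

15304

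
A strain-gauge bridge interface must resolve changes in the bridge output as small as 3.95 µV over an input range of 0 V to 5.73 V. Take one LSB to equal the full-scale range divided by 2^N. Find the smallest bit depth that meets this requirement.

21 bits

Range is 5.73 V.
Need 2^N ≥ 5.73 V / 3.95 µV = 1.451e6 → N_min = 21.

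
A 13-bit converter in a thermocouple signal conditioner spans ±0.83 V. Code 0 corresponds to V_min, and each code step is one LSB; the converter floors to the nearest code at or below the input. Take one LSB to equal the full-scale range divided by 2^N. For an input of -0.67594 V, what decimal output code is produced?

760

Span: 0.83 V − (-0.83 V) = 1.66 V. LSB = 1.66 V / 2^13 ≈ 202.6 µV.
V_in − V_min = -0.67594 − (-0.83) = 0.15406 V.
Divide by LSB: 0.15406 × 8192/1.66 = 760.2768.
Truncating gives code 760.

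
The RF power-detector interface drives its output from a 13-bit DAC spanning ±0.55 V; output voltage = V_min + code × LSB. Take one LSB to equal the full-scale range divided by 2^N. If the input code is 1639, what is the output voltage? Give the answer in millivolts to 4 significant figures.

Range = 0.55 − (-0.55) = 1.1 V. LSB = 1.1 V / 2^13.
V_out = V_min + code × LSB = -0.55 V + 1639 × 1.1 V / 8192
      = -0.55 + 0.220081 = -0.329919 V.

-329.9 mV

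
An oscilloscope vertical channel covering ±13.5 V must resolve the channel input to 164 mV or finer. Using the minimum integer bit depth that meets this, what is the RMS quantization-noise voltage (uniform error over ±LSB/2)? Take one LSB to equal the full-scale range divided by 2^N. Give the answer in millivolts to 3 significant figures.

The full-scale span is 13.5 − (-13.5) = 27 V.
27 V / 164 mV = 164.6. Since 2^7 = 128 and 2^8 = 256, N = 8.
Step size = 27/256 V = 105.47 mV.
σ_q = LSB/√12 = 105.47 mV/3.4641 = 30.4 mV.

30.4 mV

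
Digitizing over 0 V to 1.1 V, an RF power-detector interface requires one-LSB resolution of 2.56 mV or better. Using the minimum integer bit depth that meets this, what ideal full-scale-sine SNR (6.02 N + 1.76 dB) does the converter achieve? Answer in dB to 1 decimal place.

V_FS = 1.1 V.
1.1 V / 2.56 mV = 429.7. Since 2^8 = 256 and 2^9 = 512, N = 9.
SNR = 6.02 × 9 + 1.76 = 55.94 dB.

55.9 dB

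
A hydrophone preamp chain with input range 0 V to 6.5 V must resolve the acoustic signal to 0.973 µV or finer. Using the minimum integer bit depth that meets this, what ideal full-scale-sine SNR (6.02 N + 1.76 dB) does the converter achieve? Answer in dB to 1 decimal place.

V_FS = 6.5 V.
Levels needed ≥ 6.5/0.973 µV = 6.680e6. 2^23 = 8388608 suffices, so N_min = 23.
SNR = 6.02 × 23 + 1.76 = 140.22 dB.

140.2 dB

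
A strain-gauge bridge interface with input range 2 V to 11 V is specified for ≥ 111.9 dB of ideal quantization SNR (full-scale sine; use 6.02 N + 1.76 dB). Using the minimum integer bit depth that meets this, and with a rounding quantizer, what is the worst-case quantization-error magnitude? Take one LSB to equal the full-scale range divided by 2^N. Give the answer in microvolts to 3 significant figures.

Span: 11 V − (2 V) = 9 V.
N ≥ (111.9 − 1.76)/6.02 = 18.296 → N_min = 19.
One LSB is 9 V / 524288 = 17.166 µV.
Half an LSB is 8.58 µV.

8.58 µV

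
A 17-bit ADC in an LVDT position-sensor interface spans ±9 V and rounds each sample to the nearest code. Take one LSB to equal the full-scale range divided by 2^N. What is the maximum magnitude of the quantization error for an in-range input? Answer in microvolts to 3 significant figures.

Span: 9 V − (-9 V) = 18 V.
LSB = 18 V ÷ 2^17 = 18/131072 V = 137.33 µV.
A rounding quantizer has |error| ≤ LSB/2 = 68.7 µV.

68.7 µV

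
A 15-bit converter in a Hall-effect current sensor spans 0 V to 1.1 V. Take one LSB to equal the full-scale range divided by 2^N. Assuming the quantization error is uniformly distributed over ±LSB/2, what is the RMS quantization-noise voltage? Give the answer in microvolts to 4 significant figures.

9.691 µV

Full-scale range = 1.1 V.
One LSB is 1.1 V / 32768 = 33.5693 µV.
RMS of a uniform error over width LSB is LSB/√12 = 9.691 µV.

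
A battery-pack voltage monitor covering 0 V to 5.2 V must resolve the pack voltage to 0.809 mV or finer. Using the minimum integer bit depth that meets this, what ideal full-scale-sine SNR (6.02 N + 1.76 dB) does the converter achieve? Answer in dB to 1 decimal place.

Span = 5.2 V.
Required number of levels: 5.2/0.809 mV = 6427.7; smallest N with 2^N ≥ that is 13.
6.02(13) + 1.76 = 80.02 dB.

80.0 dB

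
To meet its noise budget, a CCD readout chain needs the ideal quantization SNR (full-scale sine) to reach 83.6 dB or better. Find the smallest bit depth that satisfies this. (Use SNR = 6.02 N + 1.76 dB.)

Solving 6.02 N ≥ 83.6 − 1.76: N ≥ 13.595. Round up → N = 14.

14 bits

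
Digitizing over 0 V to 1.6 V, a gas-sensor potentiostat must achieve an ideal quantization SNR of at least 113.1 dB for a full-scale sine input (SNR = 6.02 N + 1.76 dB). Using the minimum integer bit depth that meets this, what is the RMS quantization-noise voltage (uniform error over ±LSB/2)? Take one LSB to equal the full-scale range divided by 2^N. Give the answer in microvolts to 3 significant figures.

Span = 1.6 V.
Solving 6.02 N ≥ 113.1 − 1.76: N ≥ 18.495. Round up → N = 19.
Step size = 1.6/524288 V = 3.0518 µV.
RMS noise = LSB/√12 = 0.881 µV.

0.881 µV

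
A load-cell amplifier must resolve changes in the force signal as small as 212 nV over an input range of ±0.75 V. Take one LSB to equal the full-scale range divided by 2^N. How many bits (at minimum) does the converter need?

Range = 0.75 − (-0.75) = 1.5 V.
Need 2^N ≥ 1.5 V / 212 nV = 7.075e6 → N_min = 23.

23 bits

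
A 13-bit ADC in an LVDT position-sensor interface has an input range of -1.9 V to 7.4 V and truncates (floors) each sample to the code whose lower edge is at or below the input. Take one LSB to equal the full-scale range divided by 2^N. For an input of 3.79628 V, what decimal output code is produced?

5017

The full-scale span is 7.4 − (-1.9) = 9.3 V. LSB = 9.3 V / 2^13 ≈ 1.135 mV.
code = ⌊(V_in − V_min)/LSB⌋ = ⌊(V_in − V_min) × 2^13 / range⌋
     = ⌊(3.79628 − (-1.9)) × 8192 / 9.3⌋ = ⌊5.69628 × 8192/9.3⌋
     = ⌊5017.626⌋ = 5017.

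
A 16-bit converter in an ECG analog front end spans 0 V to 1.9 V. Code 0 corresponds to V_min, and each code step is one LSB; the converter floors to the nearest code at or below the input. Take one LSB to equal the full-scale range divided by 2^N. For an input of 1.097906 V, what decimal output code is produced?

37869

Span = 1.9 V. LSB = 1.9 V / 2^16 ≈ 28.99 µV.
V_in − V_min = 1.097906 − (0) = 1.097906 V.
Divide by LSB: 1.097906 × 65536/1.9 = 37869.6672.
Truncating gives code 37869.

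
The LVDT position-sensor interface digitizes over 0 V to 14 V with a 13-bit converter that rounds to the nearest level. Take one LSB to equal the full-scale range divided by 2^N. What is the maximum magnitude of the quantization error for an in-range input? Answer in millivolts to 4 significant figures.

Span = 14 V.
LSB = 14 V ÷ 2^13 = 14/8192 V = 1.70898 mV.
|e|_max = LSB/2 = 0.8545 mV.

0.8545 mV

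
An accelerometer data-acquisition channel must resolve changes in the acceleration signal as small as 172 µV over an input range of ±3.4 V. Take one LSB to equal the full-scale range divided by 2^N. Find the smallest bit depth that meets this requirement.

Range = 3.4 − (-3.4) = 6.8 V.
Need 2^N ≥ 6.8 V / 172 µV = 39530 → N_min = 16.

16 bits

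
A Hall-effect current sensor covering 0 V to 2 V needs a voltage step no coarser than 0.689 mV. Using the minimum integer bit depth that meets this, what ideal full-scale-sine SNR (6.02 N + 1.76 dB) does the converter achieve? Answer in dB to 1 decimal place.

74.0 dB

Span = 2 V.
Levels needed ≥ 2/0.689 mV = 2903. 2^12 = 4096 suffices, so N_min = 12.
SNR = 6.02 × 12 + 1.76 = 74.00 dB.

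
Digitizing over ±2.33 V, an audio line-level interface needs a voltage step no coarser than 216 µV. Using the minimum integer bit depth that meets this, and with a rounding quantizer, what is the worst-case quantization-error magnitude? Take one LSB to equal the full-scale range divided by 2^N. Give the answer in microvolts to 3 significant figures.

71.1 µV

The full-scale span is 2.33 − (-2.33) = 4.66 V.
Required number of levels: 4.66/216 µV = 21574; smallest N with 2^N ≥ that is 15.
Step size = 4.66/32768 V = 142.21 µV.
Half an LSB is 71.1 µV.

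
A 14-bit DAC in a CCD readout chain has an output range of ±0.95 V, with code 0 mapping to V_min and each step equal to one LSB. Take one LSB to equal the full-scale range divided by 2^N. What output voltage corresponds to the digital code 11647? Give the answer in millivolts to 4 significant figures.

Span: 0.95 V − (-0.95 V) = 1.9 V. LSB = 1.9 V / 2^14.
V_out = V_min + code × LSB = -0.95 V + 11647 × 1.9 V / 16384
      = -0.95 + 1.35067 = 0.400665 V.

400.7 mV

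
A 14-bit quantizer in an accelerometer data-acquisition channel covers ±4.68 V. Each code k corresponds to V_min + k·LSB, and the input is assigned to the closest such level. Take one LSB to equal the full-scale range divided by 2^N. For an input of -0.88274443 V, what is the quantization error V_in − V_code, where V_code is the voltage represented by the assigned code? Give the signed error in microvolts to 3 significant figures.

−103 µV

Span: 4.68 V − (-4.68 V) = 9.36 V. LSB = 9.36 V / 2^14 ≈ 0.5713 mV.
Position in LSBs: (-0.88274443 − (-4.68)) × 16384/9.36 = 6646.8200; rounding gives k = 6647.
V_code = -4.68 + (6647/16384) × 9.36 = -0.88264160156 V.
V_in − V_code = -0.88274443 − (-0.88264160156) = −103 µV.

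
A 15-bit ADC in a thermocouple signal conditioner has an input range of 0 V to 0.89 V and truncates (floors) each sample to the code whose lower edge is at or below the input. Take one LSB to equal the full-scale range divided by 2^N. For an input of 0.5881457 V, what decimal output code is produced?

21654

Span = 0.89 V. LSB = 0.89 V / 2^15 ≈ 27.16 µV.
V_in − V_min = 0.5881457 − (0) = 0.5881457 V.
Divide by LSB: 0.5881457 × 32768/0.89 = 21654.3352.
Truncating gives code 21654.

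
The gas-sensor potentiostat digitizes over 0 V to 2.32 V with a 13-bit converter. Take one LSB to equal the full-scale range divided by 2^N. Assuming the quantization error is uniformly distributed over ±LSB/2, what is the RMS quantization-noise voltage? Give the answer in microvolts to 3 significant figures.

V_FS = 2.32 V.
Step size = 2.32/8192 V = 283.20 µV.
RMS of a uniform error over width LSB is LSB/√12 = 81.8 µV.

81.8 µV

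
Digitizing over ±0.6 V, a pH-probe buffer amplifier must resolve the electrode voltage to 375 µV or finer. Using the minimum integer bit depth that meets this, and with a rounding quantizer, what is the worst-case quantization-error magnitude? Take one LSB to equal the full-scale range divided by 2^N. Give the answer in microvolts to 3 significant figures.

146 µV

Span: 0.6 V − (-0.6 V) = 1.2 V.
Levels needed ≥ 1.2/375 µV = 3200. 2^12 = 4096 suffices, so N_min = 12.
LSB = 1.2 V / 2^12 = 292.97 µV.
|e|_max = LSB/2 = 146 µV.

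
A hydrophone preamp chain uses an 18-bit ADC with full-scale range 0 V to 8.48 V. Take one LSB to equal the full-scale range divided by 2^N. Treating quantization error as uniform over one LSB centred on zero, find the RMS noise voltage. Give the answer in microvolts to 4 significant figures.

V_FS = 8.48 V.
Step size = 8.48/262144 V = 32.3486 µV.
RMS of a uniform error over width LSB is LSB/√12 = 9.338 µV.

9.338 µV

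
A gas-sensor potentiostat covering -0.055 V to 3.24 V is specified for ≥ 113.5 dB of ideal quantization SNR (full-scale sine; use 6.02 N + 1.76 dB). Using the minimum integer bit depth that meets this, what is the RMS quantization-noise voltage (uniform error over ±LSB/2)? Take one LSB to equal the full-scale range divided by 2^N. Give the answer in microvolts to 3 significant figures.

The full-scale span is 3.24 − (-0.055) = 3.295 V.
N ≥ (113.5 − 1.76)/6.02 = 18.561 → N_min = 19.
Step size = 3.295/524288 V = 6.2847 µV.
RMS noise = LSB/√12 = 1.81 µV.

1.81 µV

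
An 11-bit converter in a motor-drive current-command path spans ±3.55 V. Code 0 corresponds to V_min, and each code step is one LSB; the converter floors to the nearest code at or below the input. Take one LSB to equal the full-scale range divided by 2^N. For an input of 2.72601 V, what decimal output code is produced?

1810

The full-scale span is 3.55 − (-3.55) = 7.1 V. LSB = 7.1 V / 2^11 ≈ 3.467 mV.
V_in − V_min = 2.72601 − (-3.55) = 6.27601 V.
Divide by LSB: 6.27601 × 2048/7.1 = 1810.3195.
Truncating gives code 1810.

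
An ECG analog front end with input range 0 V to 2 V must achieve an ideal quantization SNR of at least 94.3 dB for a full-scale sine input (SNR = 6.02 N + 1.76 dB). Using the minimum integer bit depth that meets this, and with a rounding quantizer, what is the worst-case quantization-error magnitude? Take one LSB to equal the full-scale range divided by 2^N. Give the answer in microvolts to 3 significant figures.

15.3 µV

Full-scale range = 2 V.
Required N = ⌈(94.3 − 1.76)/6.02⌉ = ⌈15.372⌉ = 16.
LSB = 2 V / 2^16 = 30.518 µV.
Max error for round-to-nearest is LSB/2 = 15.3 µV.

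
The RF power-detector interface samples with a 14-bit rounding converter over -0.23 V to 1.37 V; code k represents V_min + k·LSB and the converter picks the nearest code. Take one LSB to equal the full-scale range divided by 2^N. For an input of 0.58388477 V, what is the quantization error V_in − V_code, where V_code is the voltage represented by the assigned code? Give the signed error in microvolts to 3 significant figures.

+17.6 µV

The full-scale span is 1.37 − (-0.23) = 1.6 V. LSB = 1.6 V / 2^14 ≈ 97.66 µV.
(0.58388477 − (-0.23)) / LSB = 0.81388477 × 16384/1.6 = 8334.1800. Nearest integer: k = 8334.
Reconstructed level: -0.23 + 8334 × 1.6/16384 V = 0.58386718750 V.
Error = V_in − V_code = 0.58388477 − (0.58386718750) = +17.6 µV.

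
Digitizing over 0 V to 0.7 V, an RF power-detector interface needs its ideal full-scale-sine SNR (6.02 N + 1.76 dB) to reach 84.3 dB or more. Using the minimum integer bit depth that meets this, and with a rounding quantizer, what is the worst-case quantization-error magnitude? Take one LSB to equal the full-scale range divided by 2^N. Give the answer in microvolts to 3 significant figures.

21.4 µV

Span = 0.7 V.
Required N = ⌈(84.3 − 1.76)/6.02⌉ = ⌈13.711⌉ = 14.
Step size = 0.7/16384 V = 42.725 µV.
Max error for round-to-nearest is LSB/2 = 21.4 µV.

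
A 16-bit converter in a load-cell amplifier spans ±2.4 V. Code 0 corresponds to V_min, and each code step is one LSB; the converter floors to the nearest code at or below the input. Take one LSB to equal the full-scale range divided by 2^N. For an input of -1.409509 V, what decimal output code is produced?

13523

Full-scale range = 2.4 V − (-2.4 V) = 4.8 V. LSB = 4.8 V / 2^16 ≈ 73.24 µV.
V_in − V_min = -1.409509 − (-2.4) = 0.990491 V.
Divide by LSB: 0.990491 × 65536/4.8 = 13523.5038.
Truncating gives code 13523.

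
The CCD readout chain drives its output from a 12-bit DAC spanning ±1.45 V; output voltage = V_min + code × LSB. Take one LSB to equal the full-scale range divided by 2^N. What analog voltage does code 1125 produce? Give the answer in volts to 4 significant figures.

-0.6535 V

Span: 1.45 V − (-1.45 V) = 2.9 V. LSB = 2.9 V / 2^12.
Output = V_min + (1125/4096) × range = -1.45 + 0.274658 × 2.9 V
      = -1.45 V + 0.796509 V = -0.653491 V.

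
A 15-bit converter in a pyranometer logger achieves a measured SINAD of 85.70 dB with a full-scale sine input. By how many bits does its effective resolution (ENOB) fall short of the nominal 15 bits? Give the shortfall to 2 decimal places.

Effective bits = (85.70 − 1.76)/6.02 = 13.9435.
15 − 13.9435 = 1.06 bits below nominal.

1.06 bits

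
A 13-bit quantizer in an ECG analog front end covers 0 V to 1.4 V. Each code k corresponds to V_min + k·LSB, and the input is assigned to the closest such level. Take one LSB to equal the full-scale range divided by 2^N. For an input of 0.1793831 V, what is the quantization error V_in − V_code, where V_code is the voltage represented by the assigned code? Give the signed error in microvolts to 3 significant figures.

−60.3 µV

Full-scale range = 1.4 V. LSB = 1.4 V / 2^13 ≈ 170.9 µV.
(0.1793831 − (0)) / LSB = 0.1793831 × 8192/1.4 = 1049.6474. Nearest integer: k = 1050.
V_code = 0 + (1050/8192) × 1.4 = 0.1794433594 V.
e = 0.1793831 − (0.1794433594) = −60.3 µV.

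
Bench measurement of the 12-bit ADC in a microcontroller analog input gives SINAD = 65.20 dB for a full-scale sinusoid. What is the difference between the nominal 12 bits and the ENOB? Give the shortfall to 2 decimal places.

ENOB = (SINAD − 1.76)/6.02 = (65.20 − 1.76)/6.02 = 10.5382 bits.
12 − 10.5382 = 1.46 bits below nominal.

1.46 bits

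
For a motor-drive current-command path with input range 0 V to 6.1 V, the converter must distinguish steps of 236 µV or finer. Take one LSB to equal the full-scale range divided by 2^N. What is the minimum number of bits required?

15 bits

Full-scale range = 6.1 V.
6.1 V / 236 µV = 25850. Since 2^14 = 16384 and 2^15 = 32768, N = 15.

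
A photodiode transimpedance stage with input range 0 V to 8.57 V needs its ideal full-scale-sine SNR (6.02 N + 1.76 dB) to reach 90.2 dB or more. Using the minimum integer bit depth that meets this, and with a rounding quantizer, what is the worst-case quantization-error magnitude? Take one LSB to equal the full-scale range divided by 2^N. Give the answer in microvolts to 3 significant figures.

Full-scale range = 8.57 V.
Required N = ⌈(90.2 − 1.76)/6.02⌉ = ⌈14.691⌉ = 15.
One LSB is 8.57 V / 32768 = 261.54 µV.
Max error for round-to-nearest is LSB/2 = 131 µV.

131 µV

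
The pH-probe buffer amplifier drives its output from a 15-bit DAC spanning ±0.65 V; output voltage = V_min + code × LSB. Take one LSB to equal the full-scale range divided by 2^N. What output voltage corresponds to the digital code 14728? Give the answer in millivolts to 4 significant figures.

The full-scale span is 0.65 − (-0.65) = 1.3 V. LSB = 1.3 V / 2^15.
V_out = V_min + code × LSB = -0.65 V + 14728 × 1.3 V / 32768
      = -0.65 V + 0.584302 V = -0.0656982 V.

-65.70 mV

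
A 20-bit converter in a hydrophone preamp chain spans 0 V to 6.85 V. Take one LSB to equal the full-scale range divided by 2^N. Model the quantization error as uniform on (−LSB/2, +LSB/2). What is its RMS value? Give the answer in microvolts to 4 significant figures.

1.886 µV

Range is 6.85 V.
Step size = 6.85/1048576 V = 6.53267 µV.
For a uniform distribution on [−LSB/2, +LSB/2], V_rms = LSB/√12 = 6.53267 µV/3.4641 = 1.886 µV.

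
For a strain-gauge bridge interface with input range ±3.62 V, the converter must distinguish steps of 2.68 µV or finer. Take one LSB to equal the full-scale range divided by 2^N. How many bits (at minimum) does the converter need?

Full-scale range = 3.62 V − (-3.62 V) = 7.24 V.
Levels needed ≥ 7.24/2.68 µV = 2.701e6. 2^22 = 4194304 suffices, so N_min = 22.

22 bits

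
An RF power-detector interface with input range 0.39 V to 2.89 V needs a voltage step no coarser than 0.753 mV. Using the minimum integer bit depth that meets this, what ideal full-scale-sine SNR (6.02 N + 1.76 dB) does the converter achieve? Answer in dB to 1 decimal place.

74.0 dB

Span: 2.89 V − (0.39 V) = 2.5 V.
Need 2^N ≥ 2.5 V / 0.753 mV = 3320 → N_min = 12.
Ideal SNR at N = 12: 6.02·12 + 1.76 = 74.0 dB.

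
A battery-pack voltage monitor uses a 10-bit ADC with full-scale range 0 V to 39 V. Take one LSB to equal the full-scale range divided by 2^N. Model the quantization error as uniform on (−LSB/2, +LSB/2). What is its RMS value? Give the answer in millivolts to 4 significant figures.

Range is 39 V.
LSB = 39 V ÷ 2^10 = 39/1024 V = 38.0859 mV.
RMS of a uniform error over width LSB is LSB/√12 = 10.99 mV.

10.99 mV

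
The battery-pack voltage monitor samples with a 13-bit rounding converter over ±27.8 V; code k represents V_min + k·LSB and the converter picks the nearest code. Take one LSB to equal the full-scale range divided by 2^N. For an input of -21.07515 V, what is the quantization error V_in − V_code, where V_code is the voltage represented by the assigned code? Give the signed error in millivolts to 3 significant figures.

−1.18 mV

Span: 27.8 V − (-27.8 V) = 55.6 V. LSB = 55.6 V / 2^13 ≈ 6.787 mV.
(-21.07515 − (-27.8)) / LSB = 6.72485 × 8192/55.6 = 990.8268. Nearest integer: k = 991.
Reconstructed level: -27.8 + 991 × 55.6/8192 V = -21.07397461 V.
Error = V_in − V_code = -21.07515 − (-21.07397461) = −1.18 mV.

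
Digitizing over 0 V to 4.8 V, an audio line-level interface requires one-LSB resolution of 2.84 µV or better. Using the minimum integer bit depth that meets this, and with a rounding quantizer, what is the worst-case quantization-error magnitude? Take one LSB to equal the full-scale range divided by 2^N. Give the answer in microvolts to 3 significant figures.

V_FS = 4.8 V.
Levels needed ≥ 4.8/2.84 µV = 1.690e6. 2^21 = 2097152 suffices, so N_min = 21.
Step size = 4.8/2097152 V = 2.2888 µV.
|e|_max = LSB/2 = 1.14 µV.

1.14 µV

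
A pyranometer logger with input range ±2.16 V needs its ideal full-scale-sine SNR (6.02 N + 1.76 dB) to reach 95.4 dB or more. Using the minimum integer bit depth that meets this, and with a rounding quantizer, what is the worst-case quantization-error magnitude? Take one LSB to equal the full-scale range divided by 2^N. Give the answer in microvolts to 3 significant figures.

33.0 µV

Span: 2.16 V − (-2.16 V) = 4.32 V.
Required N = ⌈(95.4 − 1.76)/6.02⌉ = ⌈15.555⌉ = 16.
One LSB is 4.32 V / 65536 = 65.918 µV.
|e|_max = LSB/2 = 33.0 µV.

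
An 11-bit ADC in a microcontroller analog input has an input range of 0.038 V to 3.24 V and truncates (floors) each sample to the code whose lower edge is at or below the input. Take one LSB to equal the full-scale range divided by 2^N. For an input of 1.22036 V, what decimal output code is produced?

756

Full-scale range = 3.24 V − (0.038 V) = 3.202 V. LSB = 3.202 V / 2^11 ≈ 1.563 mV.
(V_in − V_min) × 2^11/range = (1.22036 − (0.038)) × 2048/3.202 = 756.238.
Floor → code = 756.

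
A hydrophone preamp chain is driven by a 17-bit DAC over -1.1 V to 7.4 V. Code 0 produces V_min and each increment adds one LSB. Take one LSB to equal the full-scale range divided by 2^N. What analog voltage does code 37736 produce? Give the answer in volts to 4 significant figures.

1.347 V

Span: 7.4 V − (-1.1 V) = 8.5 V. LSB = 8.5 V / 2^17.
V_out = V_min + code × LSB = -1.1 V + 37736 × 8.5 V / 131072
      = -1.1 + 2.44717 = 1.34717 V.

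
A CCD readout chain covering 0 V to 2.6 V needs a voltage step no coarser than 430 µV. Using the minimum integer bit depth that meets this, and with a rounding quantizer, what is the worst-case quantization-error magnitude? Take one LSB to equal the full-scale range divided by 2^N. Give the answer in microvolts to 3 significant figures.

159 µV

Full-scale range = 2.6 V.
Required number of levels: 2.6/430 µV = 6046.5; smallest N with 2^N ≥ that is 13.
One LSB is 2.6 V / 8192 = 317.38 µV.
Max error for round-to-nearest is LSB/2 = 159 µV.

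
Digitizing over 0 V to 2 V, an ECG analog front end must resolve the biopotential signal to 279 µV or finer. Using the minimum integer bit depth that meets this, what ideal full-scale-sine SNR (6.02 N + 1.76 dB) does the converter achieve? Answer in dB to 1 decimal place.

V_FS = 2 V.
2 V / 279 µV = 7168. Since 2^12 = 4096 and 2^13 = 8192, N = 13.
Ideal SNR at N = 13: 6.02·13 + 1.76 = 80.0 dB.

80.0 dB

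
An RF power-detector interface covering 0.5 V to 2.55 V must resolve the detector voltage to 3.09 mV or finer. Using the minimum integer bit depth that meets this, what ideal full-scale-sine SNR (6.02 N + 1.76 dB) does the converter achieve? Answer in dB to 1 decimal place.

Full-scale range = 2.55 V − (0.5 V) = 2.05 V.
Required number of levels: 2.05/3.09 mV = 663.43; smallest N with 2^N ≥ that is 10.
Ideal SNR at N = 10: 6.02·10 + 1.76 = 62.0 dB.

62.0 dB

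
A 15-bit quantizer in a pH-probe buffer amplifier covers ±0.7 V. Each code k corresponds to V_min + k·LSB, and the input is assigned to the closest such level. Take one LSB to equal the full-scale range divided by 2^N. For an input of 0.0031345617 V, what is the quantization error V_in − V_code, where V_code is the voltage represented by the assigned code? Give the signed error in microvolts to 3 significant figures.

The full-scale span is 0.7 − (-0.7) = 1.4 V. LSB = 1.4 V / 2^15 ≈ 42.72 µV.
(0.0031345617 − (-0.7)) / LSB = 0.7031345617 × 32768/1.4 = 16457.3667. Nearest integer: k = 16457.
Reconstructed level: -0.7 + 16457 × 1.4/32768 V = 0.0031188964844 V.
V_in − V_code = 0.0031345617 − (0.0031188964844) = +15.7 µV.

+15.7 µV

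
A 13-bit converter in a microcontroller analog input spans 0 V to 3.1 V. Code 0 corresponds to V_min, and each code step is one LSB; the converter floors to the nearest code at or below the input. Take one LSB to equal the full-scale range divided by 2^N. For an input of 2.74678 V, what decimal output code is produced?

7258

V_FS = 3.1 V. LSB = 3.1 V / 2^13 ≈ 378.4 µV.
V_in − V_min = 2.74678 − (0) = 2.74678 V.
Divide by LSB: 2.74678 × 8192/3.1 = 7258.5877.
Truncating gives code 7258.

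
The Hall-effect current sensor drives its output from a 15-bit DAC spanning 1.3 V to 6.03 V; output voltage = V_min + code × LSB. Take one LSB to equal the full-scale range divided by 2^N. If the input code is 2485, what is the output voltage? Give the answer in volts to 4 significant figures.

The full-scale span is 6.03 − (1.3) = 4.73 V. LSB = 4.73 V / 2^15.
V_out = V_min + code × LSB = 1.3 V + 2485 × 4.73 V / 32768
      = 1.3 V + 0.358705 V = 1.65871 V.

1.659 V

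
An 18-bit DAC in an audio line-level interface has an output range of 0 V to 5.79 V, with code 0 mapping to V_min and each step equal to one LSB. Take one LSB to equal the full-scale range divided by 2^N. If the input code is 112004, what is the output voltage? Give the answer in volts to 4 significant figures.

2.474 V

Full-scale range = 5.79 V. LSB = 5.79 V / 2^18.
Output = V_min + (112004/262144) × range = 0 + 0.427261 × 5.79 V
      = 0 V + 2.47384 V = 2.47384 V.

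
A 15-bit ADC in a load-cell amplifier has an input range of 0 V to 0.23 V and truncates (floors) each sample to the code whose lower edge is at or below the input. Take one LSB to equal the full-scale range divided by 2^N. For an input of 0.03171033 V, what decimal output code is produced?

Range is 0.23 V. LSB = 0.23 V / 2^15 ≈ 7.019 µV.
V_in − V_min = 0.03171033 − (0) = 0.03171033 V.
Divide by LSB: 0.03171033 × 32768/0.23 = 4517.7569.
Truncating gives code 4517.

4517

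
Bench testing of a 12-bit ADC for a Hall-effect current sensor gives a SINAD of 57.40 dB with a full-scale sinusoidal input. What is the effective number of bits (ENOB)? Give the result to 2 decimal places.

9.24 bits

ENOB = (57.40 − 1.76)/6.02 = 9.2425 bits.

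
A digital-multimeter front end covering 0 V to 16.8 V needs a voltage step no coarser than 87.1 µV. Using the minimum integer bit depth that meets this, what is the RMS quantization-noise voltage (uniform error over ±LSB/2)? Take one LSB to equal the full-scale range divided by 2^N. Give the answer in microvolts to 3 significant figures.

18.5 µV

V_FS = 16.8 V.
Required number of levels: 16.8/87.1 µV = 192880; smallest N with 2^N ≥ that is 18.
LSB = 16.8 V ÷ 2^18 = 16.8/262144 V = 64.087 µV.
RMS noise = LSB/√12 = 18.5 µV.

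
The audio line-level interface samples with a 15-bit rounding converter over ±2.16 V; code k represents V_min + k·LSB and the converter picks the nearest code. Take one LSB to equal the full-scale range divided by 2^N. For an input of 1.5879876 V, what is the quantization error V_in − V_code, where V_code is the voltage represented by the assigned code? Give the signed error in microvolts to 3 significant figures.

+23.7 µV

Full-scale range = 2.16 V − (-2.16 V) = 4.32 V. LSB = 4.32 V / 2^15 ≈ 131.8 µV.
(V_in − V_min)/LSB = (1.5879876 − (-2.16)) × 32768/4.32 = 28429.1800 → nearest code k = 28429.
Reconstructed level: -2.16 + 28429 × 4.32/32768 V = 1.5879638672 V.
e = 1.5879876 − (1.5879638672) = +23.7 µV.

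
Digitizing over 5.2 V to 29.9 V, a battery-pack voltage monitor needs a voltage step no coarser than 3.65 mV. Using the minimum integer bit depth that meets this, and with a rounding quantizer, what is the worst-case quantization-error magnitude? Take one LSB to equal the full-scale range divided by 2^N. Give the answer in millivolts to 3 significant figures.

The full-scale span is 29.9 − (5.2) = 24.7 V.
Required number of levels: 24.7/3.65 mV = 6767.1; smallest N with 2^N ≥ that is 13.
LSB = 24.7 V / 2^13 = 3.0151 mV.
|e|_max = LSB/2 = 1.51 mV.

1.51 mV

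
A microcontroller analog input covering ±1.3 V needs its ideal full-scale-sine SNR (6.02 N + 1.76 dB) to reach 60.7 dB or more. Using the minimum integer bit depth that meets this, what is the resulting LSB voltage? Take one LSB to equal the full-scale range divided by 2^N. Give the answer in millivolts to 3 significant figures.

2.54 mV

Full-scale range = 1.3 V − (-1.3 V) = 2.6 V.
Solving 6.02 N ≥ 60.7 − 1.76: N ≥ 9.791. Round up → N = 10.
One LSB is 2.6 V / 1024 = 2.54 mV.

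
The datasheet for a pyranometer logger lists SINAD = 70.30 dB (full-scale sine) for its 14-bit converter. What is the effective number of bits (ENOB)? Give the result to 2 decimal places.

11.39 bits

ENOB = (70.30 − 1.76)/6.02 = 11.3854 bits.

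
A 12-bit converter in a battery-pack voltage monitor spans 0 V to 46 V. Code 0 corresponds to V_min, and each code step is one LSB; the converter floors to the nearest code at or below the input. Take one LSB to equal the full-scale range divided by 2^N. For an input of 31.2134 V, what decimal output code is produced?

2779

Span = 46 V. LSB = 46 V / 2^12 ≈ 11.23 mV.
(V_in − V_min) × 2^12/range = (31.2134 − (0)) × 4096/46 = 2779.350.
Floor → code = 2779.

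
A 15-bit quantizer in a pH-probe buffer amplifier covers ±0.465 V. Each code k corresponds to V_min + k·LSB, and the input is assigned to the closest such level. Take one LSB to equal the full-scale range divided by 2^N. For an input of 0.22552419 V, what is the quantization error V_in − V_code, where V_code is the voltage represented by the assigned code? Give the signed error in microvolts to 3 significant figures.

Full-scale range = 0.465 V − (-0.465 V) = 0.93 V. LSB = 0.93 V / 2^15 ≈ 28.38 µV.
(0.22552419 − (-0.465)) / LSB = 0.69052419 × 32768/0.93 = 24330.2115. Nearest integer: k = 24330.
V_code = -0.465 + (24330/32768) × 0.93 = 0.22551818848 V.
Error = V_in − V_code = 0.22552419 − (0.22551818848) = +6.00 µV.

+6.00 µV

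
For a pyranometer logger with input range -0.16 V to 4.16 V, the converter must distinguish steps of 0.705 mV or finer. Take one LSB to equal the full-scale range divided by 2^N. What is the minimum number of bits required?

13 bits

Range = 4.16 − (-0.16) = 4.32 V.
Levels needed ≥ 4.32/0.705 mV = 6128. 2^13 = 8192 suffices, so N_min = 13.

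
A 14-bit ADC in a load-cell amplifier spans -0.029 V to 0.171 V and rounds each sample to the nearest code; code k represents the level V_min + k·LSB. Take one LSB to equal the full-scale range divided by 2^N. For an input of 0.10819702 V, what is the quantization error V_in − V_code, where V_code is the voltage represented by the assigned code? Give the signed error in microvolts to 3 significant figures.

Full-scale range = 0.171 V − (-0.029 V) = 0.2 V. LSB = 0.2 V / 2^14 ≈ 12.21 µV.
(V_in − V_min)/LSB = (0.10819702 − (-0.029)) × 16384/0.2 = 11239.1799 → nearest code k = 11239.
V_code = -0.029 + (11239/16384) × 0.2 = 0.10819482422 V.
e = 0.10819702 − (0.10819482422) = +2.20 µV.

+2.20 µV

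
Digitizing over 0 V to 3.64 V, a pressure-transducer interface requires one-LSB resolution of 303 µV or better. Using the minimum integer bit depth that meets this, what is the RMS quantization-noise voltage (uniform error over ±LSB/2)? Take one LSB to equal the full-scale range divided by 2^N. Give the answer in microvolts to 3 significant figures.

64.1 µV

Range is 3.64 V.
Need 2^N ≥ 3.64 V / 303 µV = 12010 → N_min = 14.
One LSB is 3.64 V / 16384 = 222.17 µV.
RMS noise = LSB/√12 = 64.1 µV.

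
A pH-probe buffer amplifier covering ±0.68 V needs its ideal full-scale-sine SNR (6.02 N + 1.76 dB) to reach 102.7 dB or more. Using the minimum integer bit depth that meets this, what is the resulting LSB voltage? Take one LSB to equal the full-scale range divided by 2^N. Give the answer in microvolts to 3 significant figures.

Range = 0.68 − (-0.68) = 1.36 V.
6.02 N + 1.76 ≥ 102.7 gives N ≥ 16.767, so the minimum integer is 17.
One LSB is 1.36 V / 131072 = 10.4 µV.

10.4 µV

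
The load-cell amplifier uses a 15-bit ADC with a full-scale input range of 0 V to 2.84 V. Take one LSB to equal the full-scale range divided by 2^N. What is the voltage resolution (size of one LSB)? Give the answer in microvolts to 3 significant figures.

86.7 µV

V_FS = 2.84 V.
Number of codes = 2^15 = 32768.
LSB = 2.84 V / 2^15 = 86.7 µV.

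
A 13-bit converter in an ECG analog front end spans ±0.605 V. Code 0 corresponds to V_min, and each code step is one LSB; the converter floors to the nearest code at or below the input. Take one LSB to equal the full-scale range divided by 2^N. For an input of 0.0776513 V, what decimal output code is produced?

4621

Range = 0.605 − (-0.605) = 1.21 V. LSB = 1.21 V / 2^13 ≈ 147.7 µV.
V_in − V_min = 0.0776513 − (-0.605) = 0.6826513 V.
Divide by LSB: 0.6826513 × 8192/1.21 = 4621.7186.
Truncating gives code 4621.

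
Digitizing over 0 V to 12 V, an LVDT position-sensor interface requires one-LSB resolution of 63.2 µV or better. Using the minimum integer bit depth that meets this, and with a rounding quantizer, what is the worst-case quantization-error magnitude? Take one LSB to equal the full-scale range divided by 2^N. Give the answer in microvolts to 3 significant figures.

Range is 12 V.
Need 2^N ≥ 12 V / 63.2 µV = 189900 → N_min = 18.
One LSB is 12 V / 262144 = 45.776 µV.
Max error for round-to-nearest is LSB/2 = 22.9 µV.

22.9 µV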